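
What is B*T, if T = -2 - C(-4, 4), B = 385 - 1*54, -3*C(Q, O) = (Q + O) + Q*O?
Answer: -7282/3 ≈ -2427.3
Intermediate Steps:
C(Q, O) = -O/3 - Q/3 - O*Q/3 (C(Q, O) = -((Q + O) + Q*O)/3 = -((O + Q) + O*Q)/3 = -(O + Q + O*Q)/3 = -O/3 - Q/3 - O*Q/3)
B = 331 (B = 385 - 54 = 331)
T = -22/3 (T = -2 - (-1/3*4 - 1/3*(-4) - 1/3*4*(-4)) = -2 - (-4/3 + 4/3 + 16/3) = -2 - 1*16/3 = -2 - 16/3 = -22/3 ≈ -7.3333)
B*T = 331*(-22/3) = -7282/3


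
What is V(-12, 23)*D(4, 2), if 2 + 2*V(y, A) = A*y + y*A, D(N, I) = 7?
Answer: -1939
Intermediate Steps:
V(y, A) = -1 + A*y (V(y, A) = -1 + (A*y + y*A)/2 = -1 + (A*y + A*y)/2 = -1 + (2*A*y)/2 = -1 + A*y)
V(-12, 23)*D(4, 2) = (-1 + 23*(-12))*7 = (-1 - 276)*7 = -277*7 = -1939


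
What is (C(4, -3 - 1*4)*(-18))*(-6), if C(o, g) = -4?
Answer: -432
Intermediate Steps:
(C(4, -3 - 1*4)*(-18))*(-6) = -4*(-18)*(-6) = 72*(-6) = -432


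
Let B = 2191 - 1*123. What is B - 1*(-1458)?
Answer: 3526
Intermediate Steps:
B = 2068 (B = 2191 - 123 = 2068)
B - 1*(-1458) = 2068 - 1*(-1458) = 2068 + 1458 = 3526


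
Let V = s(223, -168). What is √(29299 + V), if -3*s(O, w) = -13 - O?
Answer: √264399/3 ≈ 171.40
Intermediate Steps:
s(O, w) = 13/3 + O/3 (s(O, w) = -(-13 - O)/3 = 13/3 + O/3)
V = 236/3 (V = 13/3 + (⅓)*223 = 13/3 + 223/3 = 236/3 ≈ 78.667)
√(29299 + V) = √(29299 + 236/3) = √(88133/3) = √264399/3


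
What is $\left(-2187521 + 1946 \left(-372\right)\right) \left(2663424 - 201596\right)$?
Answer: $-7167447279524$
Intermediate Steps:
$\left(-2187521 + 1946 \left(-372\right)\right) \left(2663424 - 201596\right) = \left(-2187521 - 723912\right) 2461828 = \left(-2911433\right) 2461828 = -7167447279524$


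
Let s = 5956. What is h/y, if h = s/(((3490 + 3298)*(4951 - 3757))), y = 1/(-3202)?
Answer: -2383889/1013109 ≈ -2.3530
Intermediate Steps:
y = -1/3202 ≈ -0.00031230
h = 1489/2026218 (h = 5956/(((3490 + 3298)*(4951 - 3757))) = 5956/((6788*1194)) = 5956/8104872 = 5956*(1/8104872) = 1489/2026218 ≈ 0.00073487)
h/y = 1489/(2026218*(-1/3202)) = (1489/2026218)*(-3202) = -2383889/1013109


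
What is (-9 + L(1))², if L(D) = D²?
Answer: 64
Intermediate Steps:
(-9 + L(1))² = (-9 + 1²)² = (-9 + 1)² = (-8)² = 64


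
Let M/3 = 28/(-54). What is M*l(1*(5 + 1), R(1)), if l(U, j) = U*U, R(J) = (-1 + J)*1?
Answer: -56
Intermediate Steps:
M = -14/9 (M = 3*(28/(-54)) = 3*(28*(-1/54)) = 3*(-14/27) = -14/9 ≈ -1.5556)
R(J) = -1 + J
l(U, j) = U²
M*l(1*(5 + 1), R(1)) = -14*(5 + 1)²/9 = -14*(1*6)²/9 = -14/9*6² = -14/9*36 = -56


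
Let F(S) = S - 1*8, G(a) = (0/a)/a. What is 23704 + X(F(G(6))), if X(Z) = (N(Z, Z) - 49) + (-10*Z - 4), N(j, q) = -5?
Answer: 23726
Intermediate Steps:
G(a) = 0 (G(a) = 0/a = 0)
F(S) = -8 + S (F(S) = S - 8 = -8 + S)
X(Z) = -58 - 10*Z (X(Z) = (-5 - 49) + (-10*Z - 4) = -54 + (-4 - 10*Z) = -58 - 10*Z)
23704 + X(F(G(6))) = 23704 + (-58 - 10*(-8 + 0)) = 23704 + (-58 - 10*(-8)) = 23704 + (-58 + 80) = 23704 + 22 = 23726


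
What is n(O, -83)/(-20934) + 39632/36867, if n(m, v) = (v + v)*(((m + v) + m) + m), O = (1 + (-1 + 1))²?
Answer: 56677088/128628963 ≈ 0.44062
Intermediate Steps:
O = 1 (O = (1 + 0)² = 1² = 1)
n(m, v) = 2*v*(v + 3*m) (n(m, v) = (2*v)*((v + 2*m) + m) = (2*v)*(v + 3*m) = 2*v*(v + 3*m))
n(O, -83)/(-20934) + 39632/36867 = (2*(-83)*(-83 + 3*1))/(-20934) + 39632/36867 = (2*(-83)*(-83 + 3))*(-1/20934) + 39632*(1/36867) = (2*(-83)*(-80))*(-1/20934) + 39632/36867 = 13280*(-1/20934) + 39632/36867 = -6640/10467 + 39632/36867 = 56677088/128628963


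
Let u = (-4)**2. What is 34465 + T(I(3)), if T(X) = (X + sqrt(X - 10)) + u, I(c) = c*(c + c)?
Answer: 34499 + 2*sqrt(2) ≈ 34502.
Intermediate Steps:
I(c) = 2*c**2 (I(c) = c*(2*c) = 2*c**2)
u = 16
T(X) = 16 + X + sqrt(-10 + X) (T(X) = (X + sqrt(X - 10)) + 16 = (X + sqrt(-10 + X)) + 16 = 16 + X + sqrt(-10 + X))
34465 + T(I(3)) = 34465 + (16 + 2*3**2 + sqrt(-10 + 2*3**2)) = 34465 + (16 + 2*9 + sqrt(-10 + 2*9)) = 34465 + (16 + 18 + sqrt(-10 + 18)) = 34465 + (16 + 18 + sqrt(8)) = 34465 + (16 + 18 + 2*sqrt(2)) = 34465 + (34 + 2*sqrt(2)) = 34499 + 2*sqrt(2)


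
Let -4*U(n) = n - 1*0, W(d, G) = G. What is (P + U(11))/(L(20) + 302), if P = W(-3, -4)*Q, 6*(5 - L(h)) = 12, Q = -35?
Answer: 9/20 ≈ 0.45000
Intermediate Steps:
L(h) = 3 (L(h) = 5 - ⅙*12 = 5 - 2 = 3)
U(n) = -n/4 (U(n) = -(n - 1*0)/4 = -(n + 0)/4 = -n/4)
P = 140 (P = -4*(-35) = 140)
(P + U(11))/(L(20) + 302) = (140 - ¼*11)/(3 + 302) = (140 - 11/4)/305 = (549/4)*(1/305) = 9/20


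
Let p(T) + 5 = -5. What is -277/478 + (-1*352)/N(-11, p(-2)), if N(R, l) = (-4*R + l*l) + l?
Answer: -102687/32026 ≈ -3.2064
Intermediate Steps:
p(T) = -10 (p(T) = -5 - 5 = -10)
N(R, l) = l + l² - 4*R (N(R, l) = (-4*R + l²) + l = (l² - 4*R) + l = l + l² - 4*R)
-277/478 + (-1*352)/N(-11, p(-2)) = -277/478 + (-1*352)/(-10 + (-10)² - 4*(-11)) = -277*1/478 - 352/(-10 + 100 + 44) = -277/478 - 352/134 = -277/478 - 352*1/134 = -277/478 - 176/67 = -102687/32026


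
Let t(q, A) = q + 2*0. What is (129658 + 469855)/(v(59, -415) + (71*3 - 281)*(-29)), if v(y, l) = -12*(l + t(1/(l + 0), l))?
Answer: 248797895/2885092 ≈ 86.236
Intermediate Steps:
t(q, A) = q (t(q, A) = q + 0 = q)
v(y, l) = -12*l - 12/l (v(y, l) = -12*(l + 1/(l + 0)) = -12*(l + 1/l) = -12*l - 12/l)
(129658 + 469855)/(v(59, -415) + (71*3 - 281)*(-29)) = (129658 + 469855)/((-12*(-415) - 12/(-415)) + (71*3 - 281)*(-29)) = 599513/((4980 - 12*(-1/415)) + (213 - 281)*(-29)) = 599513/((4980 + 12/415) - 68*(-29)) = 599513/(2066712/415 + 1972) = 599513/(2885092/415) = 599513*(415/2885092) = 248797895/2885092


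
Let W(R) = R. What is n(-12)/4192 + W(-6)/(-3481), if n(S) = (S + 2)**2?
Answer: 93313/3648088 ≈ 0.025579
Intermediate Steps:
n(S) = (2 + S)**2
n(-12)/4192 + W(-6)/(-3481) = (2 - 12)**2/4192 - 6/(-3481) = (-10)**2*(1/4192) - 6*(-1/3481) = 100*(1/4192) + 6/3481 = 25/1048 + 6/3481 = 93313/3648088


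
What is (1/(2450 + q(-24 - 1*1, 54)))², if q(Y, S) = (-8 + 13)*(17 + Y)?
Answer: 1/5808100 ≈ 1.7217e-7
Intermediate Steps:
q(Y, S) = 85 + 5*Y (q(Y, S) = 5*(17 + Y) = 85 + 5*Y)
(1/(2450 + q(-24 - 1*1, 54)))² = (1/(2450 + (85 + 5*(-24 - 1*1))))² = (1/(2450 + (85 + 5*(-24 - 1))))² = (1/(2450 + (85 + 5*(-25))))² = (1/(2450 + (85 - 125)))² = (1/(2450 - 40))² = (1/2410)² = 1/5808100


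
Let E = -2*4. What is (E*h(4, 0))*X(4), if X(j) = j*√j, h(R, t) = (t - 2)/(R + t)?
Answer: 32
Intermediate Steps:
E = -8
h(R, t) = (-2 + t)/(R + t)
X(j) = j^(3/2)
(E*h(4, 0))*X(4) = (-8*(-2 + 0)/(4 + 0))*4^(3/2) = -8*(-2)/4*8 = -2*(-2)*8 = -8*(-½)*8 = 4*8 = 32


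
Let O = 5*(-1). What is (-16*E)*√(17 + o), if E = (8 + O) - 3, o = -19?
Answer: 0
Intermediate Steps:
O = -5
E = 0 (E = (8 - 5) - 3 = 3 - 3 = 0)
(-16*E)*√(17 + o) = (-16*0)*√(17 - 19) = 0*√(-2) = 0*(I*√2) = 0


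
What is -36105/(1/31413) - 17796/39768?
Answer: -3758627335093/3314 ≈ -1.1342e+9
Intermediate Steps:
-36105/(1/31413) - 17796/39768 = -36105/1/31413 - 17796*1/39768 = -36105*31413 - 1483/3314 = -1134166365 - 1483/3314 = -3758627335093/3314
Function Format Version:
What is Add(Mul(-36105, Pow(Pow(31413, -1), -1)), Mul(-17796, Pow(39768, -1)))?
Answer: Rational(-3758627335093, 3314) ≈ -1.1342e+9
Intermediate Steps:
Add(Mul(-36105, Pow(Pow(31413, -1), -1)), Mul(-17796, Pow(39768, -1))) = Add(Mul(-36105, Pow(Rational(1, 31413), -1)), Mul(-17796, Rational(1, 39768))) = Add(Mul(-36105, 31413), Rational(-1483, 3314)) = Add(-1134166365, Rational(-1483, 3314)) = Rational(-3758627335093, 3314)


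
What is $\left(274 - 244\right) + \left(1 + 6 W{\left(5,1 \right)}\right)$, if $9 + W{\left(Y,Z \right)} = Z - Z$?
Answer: $-23$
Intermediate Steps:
$W{\left(Y,Z \right)} = -9$ ($W{\left(Y,Z \right)} = -9 + \left(Z - Z\right) = -9 + 0 = -9$)
$\left(274 - 244\right) + \left(1 + 6 W{\left(5,1 \right)}\right) = \left(274 - 244\right) + \left(1 + 6 \left(-9\right)\right) = 30 + \left(1 - 54\right) = 30 - 53 = -23$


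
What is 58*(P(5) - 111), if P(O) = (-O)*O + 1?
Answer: -7830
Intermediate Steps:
P(O) = 1 - O² (P(O) = -O² + 1 = 1 - O²)
58*(P(5) - 111) = 58*((1 - 1*5²) - 111) = 58*((1 - 1*25) - 111) = 58*((1 - 25) - 111) = 58*(-24 - 111) = 58*(-135) = -7830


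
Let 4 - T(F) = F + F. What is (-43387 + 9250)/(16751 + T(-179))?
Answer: -34137/17113 ≈ -1.9948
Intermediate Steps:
T(F) = 4 - 2*F (T(F) = 4 - (F + F) = 4 - 2*F)
(-43387 + 9250)/(16751 + T(-179)) = (-43387 + 9250)/(16751 + (4 - 2*(-179))) = -34137/(16751 + (4 + 358)) = -34137/(16751 + 362) = -34137/17113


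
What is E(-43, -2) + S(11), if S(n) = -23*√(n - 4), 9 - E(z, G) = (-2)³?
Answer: 17 - 23*√7 ≈ -43.852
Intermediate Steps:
E(z, G) = 17 (E(z, G) = 9 - 1*(-2)³ = 9 - 1*(-8) = 9 + 8 = 17)
S(n) = -23*√(-4 + n)
E(-43, -2) + S(11) = 17 - 23*√(-4 + 11) = 17 - 23*√7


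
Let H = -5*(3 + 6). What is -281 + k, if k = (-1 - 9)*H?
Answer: 169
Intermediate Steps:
H = -45 (H = -5*9 = -45)
k = 450 (k = (-1 - 9)*(-45) = -10*(-45) = 450)
-281 + k = -281 + 450 = 169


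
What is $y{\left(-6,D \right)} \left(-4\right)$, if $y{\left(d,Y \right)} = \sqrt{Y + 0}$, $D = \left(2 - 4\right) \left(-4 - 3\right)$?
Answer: $- 4 \sqrt{14} \approx -14.967$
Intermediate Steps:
$D = 14$ ($D = \left(2 - 4\right) \left(-7\right) = \left(-2\right) \left(-7\right) = 14$)
$y{\left(d,Y \right)} = \sqrt{Y}$
$y{\left(-6,D \right)} \left(-4\right) = \sqrt{14} \left(-4\right) = - 4 \sqrt{14}$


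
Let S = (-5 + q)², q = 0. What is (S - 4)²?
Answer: 441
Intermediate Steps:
S = 25 (S = (-5 + 0)² = (-5)² = 25)
(S - 4)² = (25 - 4)² = 21² = 441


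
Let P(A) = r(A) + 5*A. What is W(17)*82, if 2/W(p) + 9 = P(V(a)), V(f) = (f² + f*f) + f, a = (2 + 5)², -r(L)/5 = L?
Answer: -164/9 ≈ -18.222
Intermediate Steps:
r(L) = -5*L
a = 49 (a = 7² = 49)
V(f) = f + 2*f² (V(f) = (f² + f²) + f = 2*f² + f = f + 2*f²)
P(A) = 0 (P(A) = -5*A + 5*A = 0)
W(p) = -2/9 (W(p) = 2/(-9 + 0) = 2/(-9) = 2*(-⅑) = -2/9)
W(17)*82 = -2/9*82 = -164/9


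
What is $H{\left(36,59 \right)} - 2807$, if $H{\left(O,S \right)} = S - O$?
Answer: $-2784$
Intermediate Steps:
$H{\left(36,59 \right)} - 2807 = \left(59 - 36\right) - 2807 = 23 - 2807 = -2784$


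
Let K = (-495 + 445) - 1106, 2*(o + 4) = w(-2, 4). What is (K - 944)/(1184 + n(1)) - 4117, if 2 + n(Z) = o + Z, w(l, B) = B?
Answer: -4864277/1181 ≈ -4118.8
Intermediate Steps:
o = -2 (o = -4 + (½)*4 = -4 + 2 = -2)
n(Z) = -4 + Z (n(Z) = -2 + (-2 + Z) = -4 + Z)
K = -1156 (K = -50 - 1106 = -1156)
(K - 944)/(1184 + n(1)) - 4117 = (-1156 - 944)/(1184 + (-4 + 1)) - 4117 = -2100/(1184 - 3) - 4117 = -2100/1181 - 4117 = -4864277/1181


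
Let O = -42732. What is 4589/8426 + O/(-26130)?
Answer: 79995067/36695230 ≈ 2.1800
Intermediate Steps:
4589/8426 + O/(-26130) = 4589/8426 - 42732/(-26130) = 4589*(1/8426) - 42732*(-1/26130) = 4589/8426 + 7122/4355 = 79995067/36695230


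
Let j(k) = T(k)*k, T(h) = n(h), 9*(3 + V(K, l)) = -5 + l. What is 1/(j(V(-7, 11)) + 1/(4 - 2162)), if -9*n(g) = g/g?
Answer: 58266/15079 ≈ 3.8640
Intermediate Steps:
V(K, l) = -32/9 + l/9 (V(K, l) = -3 + (-5 + l)/9 = -3 + (-5/9 + l/9) = -32/9 + l/9)
n(g) = -⅑ (n(g) = -g/(9*g) = -⅑*1 = -⅑)
T(h) = -⅑
j(k) = -k/9
1/(j(V(-7, 11)) + 1/(4 - 2162)) = 1/(-(-32/9 + (⅑)*11)/9 + 1/(4 - 2162)) = 1/(-(-32/9 + 11/9)/9 + 1/(-2158)) = 1/(-⅑*(-7/3) - 1/2158) = 1/(7/27 - 1/2158) = 1/(15079/58266) = 58266/15079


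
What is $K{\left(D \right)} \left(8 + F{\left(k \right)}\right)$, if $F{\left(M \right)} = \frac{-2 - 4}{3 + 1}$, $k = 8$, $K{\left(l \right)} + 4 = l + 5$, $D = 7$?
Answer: $52$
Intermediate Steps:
$K{\left(l \right)} = 1 + l$ ($K{\left(l \right)} = -4 + \left(l + 5\right) = -4 + \left(5 + l\right) = 1 + l$)
$F{\left(M \right)} = - \frac{3}{2}$ ($F{\left(M \right)} = - \frac{6}{4} = \left(-6\right) \frac{1}{4} = - \frac{3}{2}$)
$K{\left(D \right)} \left(8 + F{\left(k \right)}\right) = \left(1 + 7\right) \left(8 - \frac{3}{2}\right) = 8 \cdot \frac{13}{2} = 52$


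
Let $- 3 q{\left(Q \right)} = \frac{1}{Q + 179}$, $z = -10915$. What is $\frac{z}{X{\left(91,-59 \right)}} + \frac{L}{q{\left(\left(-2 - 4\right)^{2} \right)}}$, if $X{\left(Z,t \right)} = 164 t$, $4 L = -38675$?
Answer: $\frac{255690140}{41} \approx 6.2363 \cdot 10^{6}$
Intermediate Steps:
$L = - \frac{38675}{4}$ ($L = \frac{1}{4} \left(-38675\right) = - \frac{38675}{4} \approx -9668.8$)
$q{\left(Q \right)} = - \frac{1}{3 \left(179 + Q\right)}$ ($q{\left(Q \right)} = - \frac{1}{3 \left(Q + 179\right)} = - \frac{1}{3 \left(179 + Q\right)}$)
$\frac{z}{X{\left(91,-59 \right)}} + \frac{L}{q{\left(\left(-2 - 4\right)^{2} \right)}} = - \frac{10915}{164 \left(-59\right)} - \frac{38675}{4 \left(- \frac{1}{537 + 3 \left(-2 - 4\right)^{2}}\right)} = - \frac{10915}{-9676} - \frac{38675}{4 \left(- \frac{1}{537 + 3 \left(-6\right)^{2}}\right)} = \left(-10915\right) \left(- \frac{1}{9676}\right) - \frac{38675}{4 \left(- \frac{1}{537 + 3 \cdot 36}\right)} = \frac{185}{164} - \frac{38675}{4 \left(- \frac{1}{537 + 108}\right)} = \frac{185}{164} - \frac{38675}{4 \left(- \frac{1}{645}\right)} = \frac{185}{164} - - \frac{24945375}{4} = \frac{185}{164} + \frac{24945375}{4} = \frac{255690140}{41}$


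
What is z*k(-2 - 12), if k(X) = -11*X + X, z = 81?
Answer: 11340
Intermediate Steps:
k(X) = -10*X
z*k(-2 - 12) = 81*(-10*(-2 - 12)) = 81*(-10*(-14)) = 81*140 = 11340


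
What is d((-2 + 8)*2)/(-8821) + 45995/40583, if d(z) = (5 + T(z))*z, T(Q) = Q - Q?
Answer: 403286915/357982643 ≈ 1.1266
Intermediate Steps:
T(Q) = 0
d(z) = 5*z (d(z) = (5 + 0)*z = 5*z)
d((-2 + 8)*2)/(-8821) + 45995/40583 = (5*((-2 + 8)*2))/(-8821) + 45995/40583 = (5*(6*2))*(-1/8821) + 45995*(1/40583) = (5*12)*(-1/8821) + 45995/40583 = 60*(-1/8821) + 45995/40583 = -60/8821 + 45995/40583 = 403286915/357982643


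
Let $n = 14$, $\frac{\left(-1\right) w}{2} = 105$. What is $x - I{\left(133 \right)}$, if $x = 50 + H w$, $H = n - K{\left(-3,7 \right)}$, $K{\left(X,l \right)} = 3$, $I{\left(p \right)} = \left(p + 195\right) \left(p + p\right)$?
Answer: $-89508$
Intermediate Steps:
$w = -210$ ($w = \left(-2\right) 105 = -210$)
$I{\left(p \right)} = 2 p \left(195 + p\right)$ ($I{\left(p \right)} = \left(195 + p\right) 2 p = 2 p \left(195 + p\right)$)
$H = 11$ ($H = 14 - 3 = 11$)
$x = -2260$ ($x = 50 + 11 \left(-210\right) = 50 - 2310 = -2260$)
$x - I{\left(133 \right)} = -2260 - 2 \cdot 133 \left(195 + 133\right) = -2260 - 2 \cdot 133 \cdot 328 = -2260 - 87248 = -89508$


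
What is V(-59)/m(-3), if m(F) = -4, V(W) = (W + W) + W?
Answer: 177/4 ≈ 44.250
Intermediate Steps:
V(W) = 3*W (V(W) = 2*W + W = 3*W)
V(-59)/m(-3) = (3*(-59))/(-4) = -177*(-¼) = 177/4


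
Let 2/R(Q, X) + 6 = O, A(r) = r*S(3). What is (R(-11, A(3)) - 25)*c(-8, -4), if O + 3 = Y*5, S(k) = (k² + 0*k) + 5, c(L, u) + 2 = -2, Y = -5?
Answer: 1704/17 ≈ 100.24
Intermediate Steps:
c(L, u) = -4 (c(L, u) = -2 - 2 = -4)
S(k) = 5 + k² (S(k) = (k² + 0) + 5 = k² + 5 = 5 + k²)
O = -28 (O = -3 - 5*5 = -3 - 25 = -28)
A(r) = 14*r (A(r) = r*(5 + 3²) = r*(5 + 9) = r*14 = 14*r)
R(Q, X) = -1/17 (R(Q, X) = 2/(-6 - 28) = 2/(-34) = 2*(-1/34) = -1/17)
(R(-11, A(3)) - 25)*c(-8, -4) = (-1/17 - 25)*(-4) = -426/17*(-4) = 1704/17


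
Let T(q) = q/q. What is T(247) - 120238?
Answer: -120237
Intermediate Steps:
T(q) = 1
T(247) - 120238 = 1 - 120238 = -120237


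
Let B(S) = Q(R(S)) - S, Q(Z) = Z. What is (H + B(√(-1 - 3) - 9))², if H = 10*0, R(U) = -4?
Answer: 21 - 20*I ≈ 21.0 - 20.0*I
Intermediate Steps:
B(S) = -4 - S
H = 0
(H + B(√(-1 - 3) - 9))² = (0 + (-4 - (√(-1 - 3) - 9)))² = (0 + (-4 - (√(-4) - 9)))² = (0 + (-4 - (2*I - 9)))² = (0 + (-4 - (-9 + 2*I)))² = (0 + (-4 + (9 - 2*I)))² = (0 + (5 - 2*I))² = (5 - 2*I)²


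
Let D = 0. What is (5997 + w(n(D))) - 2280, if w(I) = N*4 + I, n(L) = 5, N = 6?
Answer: 3746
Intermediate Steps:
w(I) = 24 + I (w(I) = 6*4 + I = 24 + I)
(5997 + w(n(D))) - 2280 = (5997 + (24 + 5)) - 2280 = (5997 + 29) - 2280 = 6026 - 2280 = 3746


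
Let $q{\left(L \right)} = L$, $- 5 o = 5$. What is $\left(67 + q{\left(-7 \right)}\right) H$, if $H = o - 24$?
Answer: $-1500$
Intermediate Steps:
$o = -1$ ($o = \left(- \frac{1}{5}\right) 5 = -1$)
$H = -25$ ($H = -1 - 24 = -25$)
$\left(67 + q{\left(-7 \right)}\right) H = \left(67 - 7\right) \left(-25\right) = 60 \left(-25\right) = -1500$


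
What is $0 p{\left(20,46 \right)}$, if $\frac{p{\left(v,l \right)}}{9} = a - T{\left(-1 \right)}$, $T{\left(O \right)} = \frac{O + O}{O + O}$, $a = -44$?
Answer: $0$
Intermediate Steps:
$T{\left(O \right)} = 1$ ($T{\left(O \right)} = \frac{2 O}{2 O} = 2 O \frac{1}{2 O} = 1$)
$p{\left(v,l \right)} = -405$ ($p{\left(v,l \right)} = 9 \left(-44 - 1\right) = 9 \left(-45\right) = -405$)
$0 p{\left(20,46 \right)} = 0 \left(-405\right) = 0$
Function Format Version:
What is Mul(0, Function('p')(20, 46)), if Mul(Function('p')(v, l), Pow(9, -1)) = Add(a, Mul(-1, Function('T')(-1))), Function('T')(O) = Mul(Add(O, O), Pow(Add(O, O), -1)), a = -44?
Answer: 0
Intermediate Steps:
Function('T')(O) = 1 (Function('T')(O) = Mul(Mul(2, O), Pow(Mul(2, O), -1)) = Mul(Mul(2, O), Mul(Rational(1, 2), Pow(O, -1))) = 1)
Function('p')(v, l) = -405 (Function('p')(v, l) = Mul(9, Add(-44, Mul(-1, 1))) = Mul(9, Add(-44, -1)) = Mul(9, -45) = -405)
Mul(0, Function('p')(20, 46)) = Mul(0, -405) = 0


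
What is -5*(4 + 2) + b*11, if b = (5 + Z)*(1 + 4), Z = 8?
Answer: 685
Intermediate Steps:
b = 65 (b = (5 + 8)*(1 + 4) = 13*5 = 65)
-5*(4 + 2) + b*11 = -5*(4 + 2) + 65*11 = -5*6 + 715 = -30 + 715 = 685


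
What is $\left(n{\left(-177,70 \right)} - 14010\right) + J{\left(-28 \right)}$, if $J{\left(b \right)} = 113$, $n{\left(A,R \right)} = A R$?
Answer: $-26287$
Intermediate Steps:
$\left(n{\left(-177,70 \right)} - 14010\right) + J{\left(-28 \right)} = \left(\left(-177\right) 70 - 14010\right) + 113 = \left(-12390 - 14010\right) + 113 = -26400 + 113 = -26287$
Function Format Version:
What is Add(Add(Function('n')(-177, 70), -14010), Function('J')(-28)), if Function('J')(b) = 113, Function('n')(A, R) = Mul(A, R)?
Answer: -26287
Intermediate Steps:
Add(Add(Function('n')(-177, 70), -14010), Function('J')(-28)) = Add(Add(Mul(-177, 70), -14010), 113) = Add(Add(-12390, -14010), 113) = Add(-26400, 113) = -26287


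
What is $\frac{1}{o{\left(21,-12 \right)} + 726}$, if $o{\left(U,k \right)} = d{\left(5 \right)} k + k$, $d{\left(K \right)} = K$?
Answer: $\frac{1}{654} \approx 0.0015291$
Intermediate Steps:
$o{\left(U,k \right)} = 6 k$ ($o{\left(U,k \right)} = 5 k + k = 6 k$)
$\frac{1}{o{\left(21,-12 \right)} + 726} = \frac{1}{6 \left(-12\right) + 726} = \frac{1}{-72 + 726} = \frac{1}{654}$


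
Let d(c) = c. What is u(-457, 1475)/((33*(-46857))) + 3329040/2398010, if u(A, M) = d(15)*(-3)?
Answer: 57197102341/41199970009 ≈ 1.3883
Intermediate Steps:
u(A, M) = -45 (u(A, M) = 15*(-3) = -45)
u(-457, 1475)/((33*(-46857))) + 3329040/2398010 = -45/(33*(-46857)) + 3329040/2398010 = -45/(-1546281) + 3329040*(1/2398010) = -45*(-1/1546281) + 332904/239801 = 5/171809 + 332904/239801 = 57197102341/41199970009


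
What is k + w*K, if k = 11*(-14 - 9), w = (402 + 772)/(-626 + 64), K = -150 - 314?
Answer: 201275/281 ≈ 716.28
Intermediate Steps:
K = -464
w = -587/281 (w = 1174/(-562) = 1174*(-1/562) = -587/281 ≈ -2.0890)
k = -253 (k = 11*(-23) = -253)
k + w*K = -253 - 587/281*(-464) = -253 + 272368/281 = 201275/281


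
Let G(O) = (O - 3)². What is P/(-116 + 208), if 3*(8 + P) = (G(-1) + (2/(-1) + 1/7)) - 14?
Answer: -167/1932 ≈ -0.086439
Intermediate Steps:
G(O) = (-3 + O)²
P = -167/21 (P = -8 + (((-3 - 1)² + (2/(-1) + 1/7)) - 14)/3 = -8 + (((-4)² + (2*(-1) + 1*(⅐))) - 14)/3 = -8 + ((16 + (-2 + ⅐)) - 14)/3 = -8 + ((16 - 13/7) - 14)/3 = -8 + (99/7 - 14)/3 = -8 + (⅓)*(⅐) = -8 + 1/21 = -167/21 ≈ -7.9524)
P/(-116 + 208) = -167/21/(-116 + 208) = -167/21/92 = (1/92)*(-167/21) = -167/1932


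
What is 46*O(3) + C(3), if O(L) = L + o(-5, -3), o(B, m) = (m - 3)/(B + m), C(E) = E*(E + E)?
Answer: 381/2 ≈ 190.50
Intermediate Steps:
C(E) = 2*E**2 (C(E) = E*(2*E) = 2*E**2)
o(B, m) = (-3 + m)/(B + m)
O(L) = 3/4 + L (O(L) = L + (-3 - 3)/(-5 - 3) = L - 6/(-8) = L - 1/8*(-6) = L + 3/4 = 3/4 + L)
46*O(3) + C(3) = 46*(3/4 + 3) + 2*3**2 = 46*(15/4) + 2*9 = 345/2 + 18 = 381/2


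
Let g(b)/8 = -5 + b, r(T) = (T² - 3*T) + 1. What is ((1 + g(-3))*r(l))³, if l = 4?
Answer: -31255875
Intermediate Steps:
r(T) = 1 + T² - 3*T
g(b) = -40 + 8*b (g(b) = 8*(-5 + b) = -40 + 8*b)
((1 + g(-3))*r(l))³ = ((1 + (-40 + 8*(-3)))*(1 + 4² - 3*4))³ = ((1 + (-40 - 24))*(1 + 16 - 12))³ = ((1 - 64)*5)³ = (-63*5)³ = (-315)³ = -31255875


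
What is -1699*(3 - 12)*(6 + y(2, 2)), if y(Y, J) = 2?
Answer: 122328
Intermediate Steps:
-1699*(3 - 12)*(6 + y(2, 2)) = -1699*(3 - 12)*(6 + 2) = -(-15291)*8 = -1699*(-72) = 122328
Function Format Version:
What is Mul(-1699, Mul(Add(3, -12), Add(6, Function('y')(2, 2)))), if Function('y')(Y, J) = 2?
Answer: 122328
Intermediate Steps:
Mul(-1699, Mul(Add(3, -12), Add(6, Function('y')(2, 2)))) = Mul(-1699, Mul(Add(3, -12), Add(6, 2))) = Mul(-1699, Mul(-9, 8)) = Mul(-1699, -72) = 122328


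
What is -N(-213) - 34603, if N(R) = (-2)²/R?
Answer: -7370435/213 ≈ -34603.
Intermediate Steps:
N(R) = 4/R
-N(-213) - 34603 = -4/(-213) - 34603 = -4*(-1)/213 - 34603 = -1*(-4/213) - 34603 = 4/213 - 34603 = -7370435/213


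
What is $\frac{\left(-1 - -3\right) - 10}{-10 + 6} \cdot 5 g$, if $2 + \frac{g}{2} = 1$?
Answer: $-20$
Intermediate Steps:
$g = -2$ ($g = -4 + 2 \cdot 1 = -4 + 2 = -2$)
$\frac{\left(-1 - -3\right) - 10}{-10 + 6} \cdot 5 g = \frac{\left(-1 - -3\right) - 10}{-10 + 6} \cdot 5 \left(-2\right) = \frac{\left(-1 + 3\right) - 10}{-4} \cdot 5 \left(-2\right) = \left(2 - 10\right) \left(- \frac{1}{4}\right) 5 \left(-2\right) = \left(-8\right) \left(- \frac{1}{4}\right) 5 \left(-2\right) = 2 \cdot 5 \left(-2\right) = 10 \left(-2\right) = -20$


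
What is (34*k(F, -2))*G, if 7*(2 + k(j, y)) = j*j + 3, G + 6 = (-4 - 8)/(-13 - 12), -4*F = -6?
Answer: 1173/5 ≈ 234.60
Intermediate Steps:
F = 3/2 (F = -1/4*(-6) = 3/2 ≈ 1.5000)
G = -138/25 (G = -6 + (-4 - 8)/(-13 - 12) = -6 - 12/(-25) = -6 - 12*(-1/25) = -6 + 12/25 = -138/25 ≈ -5.5200)
k(j, y) = -11/7 + j**2/7 (k(j, y) = -2 + (j*j + 3)/7 = -2 + (j**2 + 3)/7 = -2 + (3 + j**2)/7 = -2 + (3/7 + j**2/7) = -11/7 + j**2/7)
(34*k(F, -2))*G = (34*(-11/7 + (3/2)**2/7))*(-138/25) = (34*(-11/7 + (1/7)*(9/4)))*(-138/25) = (34*(-11/7 + 9/28))*(-138/25) = (34*(-5/4))*(-138/25) = -85/2*(-138/25) = 1173/5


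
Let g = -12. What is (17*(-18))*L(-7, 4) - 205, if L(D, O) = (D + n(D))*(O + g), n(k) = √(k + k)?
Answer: -17341 + 2448*I*√14 ≈ -17341.0 + 9159.6*I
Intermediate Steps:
n(k) = √2*√k (n(k) = √(2*k) = √2*√k)
L(D, O) = (-12 + O)*(D + √2*√D) (L(D, O) = (D + √2*√D)*(O - 12) = (D + √2*√D)*(-12 + O) = (-12 + O)*(D + √2*√D))
(17*(-18))*L(-7, 4) - 205 = (17*(-18))*(-12*(-7) - 7*4 - 12*√2*√(-7) + 4*√2*√(-7)) - 205 = -306*(84 - 28 - 12*√2*I*√7 + 4*√2*(I*√7)) - 205 = -306*(84 - 28 - 12*I*√14 + 4*I*√14) - 205 = -306*(56 - 8*I*√14) - 205 = (-17136 + 2448*I*√14) - 205 = -17341 + 2448*I*√14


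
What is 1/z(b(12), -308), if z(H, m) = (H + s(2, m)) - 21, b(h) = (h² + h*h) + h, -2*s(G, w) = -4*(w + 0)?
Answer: -1/337 ≈ -0.0029674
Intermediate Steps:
s(G, w) = 2*w (s(G, w) = -(-2)*(w + 0) = -(-2)*w = 2*w)
b(h) = h + 2*h² (b(h) = (h² + h²) + h = 2*h² + h = h + 2*h²)
z(H, m) = -21 + H + 2*m (z(H, m) = (H + 2*m) - 21 = -21 + H + 2*m)
1/z(b(12), -308) = 1/(-21 + 12*(1 + 2*12) + 2*(-308)) = 1/(-21 + 12*(1 + 24) - 616) = 1/(-21 + 12*25 - 616) = 1/(-21 + 300 - 616) = 1/(-337) = -1/337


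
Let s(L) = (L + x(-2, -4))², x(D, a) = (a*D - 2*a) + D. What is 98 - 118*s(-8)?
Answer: -4150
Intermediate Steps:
x(D, a) = D - 2*a + D*a (x(D, a) = (D*a - 2*a) + D = (-2*a + D*a) + D = D - 2*a + D*a)
s(L) = (14 + L)² (s(L) = (L + (-2 - 2*(-4) - 2*(-4)))² = (L + (-2 + 8 + 8))² = (L + 14)² = (14 + L)²)
98 - 118*s(-8) = 98 - 118*(14 - 8)² = 98 - 118*6² = 98 - 118*36 = 98 - 4248 = -4150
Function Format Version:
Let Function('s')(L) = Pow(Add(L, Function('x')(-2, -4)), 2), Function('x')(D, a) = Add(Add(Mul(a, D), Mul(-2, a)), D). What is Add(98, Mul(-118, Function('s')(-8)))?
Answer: -4150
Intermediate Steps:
Function('x')(D, a) = Add(D, Mul(-2, a), Mul(D, a)) (Function('x')(D, a) = Add(Add(Mul(D, a), Mul(-2, a)), D) = Add(Add(Mul(-2, a), Mul(D, a)), D) = Add(D, Mul(-2, a), Mul(D, a)))
Function('s')(L) = Pow(Add(14, L), 2) (Function('s')(L) = Pow(Add(L, Add(-2, Mul(-2, -4), Mul(-2, -4))), 2) = Pow(Add(L, Add(-2, 8, 8)), 2) = Pow(Add(L, 14), 2) = Pow(Add(14, L), 2))
Add(98, Mul(-118, Function('s')(-8))) = Add(98, Mul(-118, Pow(Add(14, -8), 2))) = Add(98, Mul(-118, Pow(6, 2))) = Add(98, Mul(-118, 36)) = Add(98, -4248) = -4150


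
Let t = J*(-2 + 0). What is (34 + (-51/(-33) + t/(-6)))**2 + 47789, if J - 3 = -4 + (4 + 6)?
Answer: 5962245/121 ≈ 49275.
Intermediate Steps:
J = 9 (J = 3 + (-4 + (4 + 6)) = 3 + (-4 + 10) = 3 + 6 = 9)
t = -18 (t = 9*(-2 + 0) = 9*(-2) = -18)
(34 + (-51/(-33) + t/(-6)))**2 + 47789 = (34 + (-51/(-33) - 18/(-6)))**2 + 47789 = (34 + (-51*(-1/33) - 18*(-1/6)))**2 + 47789 = (34 + (17/11 + 3))**2 + 47789 = (34 + 50/11)**2 + 47789 = (424/11)**2 + 47789 = 179776/121 + 47789 = 5962245/121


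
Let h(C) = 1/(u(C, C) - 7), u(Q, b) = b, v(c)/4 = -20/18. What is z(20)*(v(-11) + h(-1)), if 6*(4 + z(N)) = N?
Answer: 329/108 ≈ 3.0463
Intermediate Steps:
z(N) = -4 + N/6
v(c) = -40/9 (v(c) = 4*(-20/18) = 4*(-20*1/18) = 4*(-10/9) = -40/9)
h(C) = 1/(-7 + C) (h(C) = 1/(C - 7) = 1/(-7 + C))
z(20)*(v(-11) + h(-1)) = (-4 + (⅙)*20)*(-40/9 + 1/(-7 - 1)) = (-4 + 10/3)*(-40/9 + 1/(-8)) = -2*(-40/9 - ⅛)/3 = -⅔*(-329/72) = 329/108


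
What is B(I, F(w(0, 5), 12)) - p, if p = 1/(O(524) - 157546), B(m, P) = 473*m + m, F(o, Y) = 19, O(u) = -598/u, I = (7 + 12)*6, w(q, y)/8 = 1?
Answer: 2230462938898/41277351 ≈ 54036.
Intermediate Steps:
w(q, y) = 8 (w(q, y) = 8*1 = 8)
I = 114 (I = 19*6 = 114)
B(m, P) = 474*m
p = -262/41277351 (p = 1/(-598/524 - 157546) = 1/(-598*1/524 - 157546) = 1/(-299/262 - 157546) = 1/(-41277351/262) = -262/41277351 ≈ -6.3473e-6)
B(I, F(w(0, 5), 12)) - p = 474*114 - 1*(-262/41277351) = 54036 + 262/41277351 = 2230462938898/41277351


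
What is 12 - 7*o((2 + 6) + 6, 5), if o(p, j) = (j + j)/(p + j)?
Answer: 158/19 ≈ 8.3158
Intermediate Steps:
o(p, j) = 2*j/(j + p) (o(p, j) = (2*j)/(j + p) = 2*j/(j + p))
12 - 7*o((2 + 6) + 6, 5) = 12 - 14*5/(5 + ((2 + 6) + 6)) = 12 - 14*5/(5 + (8 + 6)) = 12 - 14*5/(5 + 14) = 12 - 14*5/19 = 12 - 7*10/19 = 12 - 70/19 = 158/19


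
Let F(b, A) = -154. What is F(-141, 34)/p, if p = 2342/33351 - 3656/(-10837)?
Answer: -27829708599/73655755 ≈ -377.83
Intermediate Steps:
p = 147311510/361424787 (p = 2342*(1/33351) - 3656*(-1/10837) = 2342/33351 + 3656/10837 = 147311510/361424787 ≈ 0.40759)
F(-141, 34)/p = -154/147311510/361424787 = -154*361424787/147311510 = -27829708599/73655755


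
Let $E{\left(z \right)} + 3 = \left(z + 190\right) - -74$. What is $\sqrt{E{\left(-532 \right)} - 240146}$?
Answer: $3 i \sqrt{26713} \approx 490.32 i$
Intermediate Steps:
$E{\left(z \right)} = 261 + z$ ($E{\left(z \right)} = -3 + \left(\left(z + 190\right) - -74\right) = -3 + \left(\left(190 + z\right) + 74\right) = -3 + \left(264 + z\right) = 261 + z$)
$\sqrt{E{\left(-532 \right)} - 240146} = \sqrt{\left(261 - 532\right) - 240146} = \sqrt{-271 - 240146} = \sqrt{-240417} = 3 i \sqrt{26713}$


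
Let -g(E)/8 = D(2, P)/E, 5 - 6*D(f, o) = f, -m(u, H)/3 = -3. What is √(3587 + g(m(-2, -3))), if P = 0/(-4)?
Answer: 13*√191/3 ≈ 59.888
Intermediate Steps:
P = 0 (P = 0*(-¼) = 0)
m(u, H) = 9 (m(u, H) = -3*(-3) = 9)
D(f, o) = ⅚ - f/6
g(E) = -4/E (g(E) = -8*(⅚ - ⅙*2)/E = -8*(⅚ - ⅓)/E = -4/E)
√(3587 + g(m(-2, -3))) = √(3587 - 4/9) = √(32279/9) = 13*√191/3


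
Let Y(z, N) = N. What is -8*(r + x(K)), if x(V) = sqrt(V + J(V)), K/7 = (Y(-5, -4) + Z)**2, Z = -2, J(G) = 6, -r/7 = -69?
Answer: -3864 - 8*sqrt(258) ≈ -3992.5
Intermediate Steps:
r = 483 (r = -7*(-69) = 483)
K = 252 (K = 7*(-4 - 2)**2 = 7*(-6)**2 = 7*36 = 252)
x(V) = sqrt(6 + V) (x(V) = sqrt(V + 6) = sqrt(6 + V))
-8*(r + x(K)) = -8*(483 + sqrt(6 + 252)) = -8*(483 + sqrt(258)) = -3864 - 8*sqrt(258)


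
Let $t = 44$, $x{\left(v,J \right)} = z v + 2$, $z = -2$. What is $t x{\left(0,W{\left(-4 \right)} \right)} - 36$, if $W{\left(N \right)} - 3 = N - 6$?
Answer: $52$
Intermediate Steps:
$W{\left(N \right)} = -3 + N$ ($W{\left(N \right)} = 3 + \left(N - 6\right) = 3 + \left(-6 + N\right) = -3 + N$)
$x{\left(v,J \right)} = 2 - 2 v$ ($x{\left(v,J \right)} = - 2 v + 2 = 2 - 2 v$)
$t x{\left(0,W{\left(-4 \right)} \right)} - 36 = 44 \left(2 - 0\right) - 36 = 44 \left(2 + 0\right) - 36 = 44 \cdot 2 - 36 = 88 - 36 = 52$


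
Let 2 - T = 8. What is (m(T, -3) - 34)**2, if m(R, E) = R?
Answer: 1600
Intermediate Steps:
T = -6 (T = 2 - 1*8 = 2 - 8 = -6)
(m(T, -3) - 34)**2 = (-6 - 34)**2 = (-40)**2 = 1600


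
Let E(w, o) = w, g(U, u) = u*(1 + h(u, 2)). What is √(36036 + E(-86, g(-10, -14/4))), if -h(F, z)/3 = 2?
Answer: 5*√1438 ≈ 189.60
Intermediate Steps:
h(F, z) = -6 (h(F, z) = -3*2 = -6)
g(U, u) = -5*u (g(U, u) = u*(1 - 6) = u*(-5) = -5*u)
√(36036 + E(-86, g(-10, -14/4))) = √(36036 - 86) = √35950 = 5*√1438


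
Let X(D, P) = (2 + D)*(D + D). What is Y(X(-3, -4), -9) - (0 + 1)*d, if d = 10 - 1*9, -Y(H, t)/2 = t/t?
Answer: -3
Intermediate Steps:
X(D, P) = 2*D*(2 + D) (X(D, P) = (2 + D)*(2*D) = 2*D*(2 + D))
Y(H, t) = -2 (Y(H, t) = -2*t/t = -2*1 = -2)
d = 1 (d = 10 - 9 = 1)
Y(X(-3, -4), -9) - (0 + 1)*d = -2 - (0 + 1) = -2 - 1 = -3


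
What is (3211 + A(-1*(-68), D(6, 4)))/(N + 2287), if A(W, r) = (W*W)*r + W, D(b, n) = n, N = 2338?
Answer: 871/185 ≈ 4.7081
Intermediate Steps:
A(W, r) = W + r*W**2 (A(W, r) = W**2*r + W = r*W**2 + W = W + r*W**2)
(3211 + A(-1*(-68), D(6, 4)))/(N + 2287) = (3211 + (-1*(-68))*(1 - 1*(-68)*4))/(2338 + 2287) = (3211 + 68*(1 + 68*4))/4625 = (3211 + 68*(1 + 272))*(1/4625) = (3211 + 68*273)*(1/4625) = (3211 + 18564)*(1/4625) = 21775*(1/4625) = 871/185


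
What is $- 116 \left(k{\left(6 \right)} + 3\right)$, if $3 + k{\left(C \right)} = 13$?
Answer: $-1508$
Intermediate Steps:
$k{\left(C \right)} = 10$ ($k{\left(C \right)} = -3 + 13 = 10$)
$- 116 \left(k{\left(6 \right)} + 3\right) = - 116 \left(10 + 3\right) = \left(-116\right) 13 = -1508$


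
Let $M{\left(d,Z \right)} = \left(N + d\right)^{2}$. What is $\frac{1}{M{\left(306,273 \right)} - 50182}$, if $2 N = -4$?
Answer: $\frac{1}{42234} \approx 2.3678 \cdot 10^{-5}$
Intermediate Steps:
$N = -2$ ($N = \frac{1}{2} \left(-4\right) = -2$)
$M{\left(d,Z \right)} = \left(-2 + d\right)^{2}$
$\frac{1}{M{\left(306,273 \right)} - 50182} = \frac{1}{\left(-2 + 306\right)^{2} - 50182} = \frac{1}{304^{2} - 50182} = \frac{1}{92416 - 50182} = \frac{1}{42234}$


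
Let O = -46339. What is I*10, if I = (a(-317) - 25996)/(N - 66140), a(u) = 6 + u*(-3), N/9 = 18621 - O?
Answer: -25039/51850 ≈ -0.48291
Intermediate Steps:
N = 584640 (N = 9*(18621 - 1*(-46339)) = 9*(18621 + 46339) = 9*64960 = 584640)
a(u) = 6 - 3*u
I = -25039/518500 (I = ((6 - 3*(-317)) - 25996)/(584640 - 66140) = ((6 + 951) - 25996)/518500 = (957 - 25996)*(1/518500) = -25039*1/518500 = -25039/518500 ≈ -0.048291)
I*10 = -25039/518500*10 = -25039/51850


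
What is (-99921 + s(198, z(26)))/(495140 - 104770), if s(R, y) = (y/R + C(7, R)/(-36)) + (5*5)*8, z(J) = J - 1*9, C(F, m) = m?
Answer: -1974583/7729326 ≈ -0.25547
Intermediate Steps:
z(J) = -9 + J (z(J) = J - 9 = -9 + J)
s(R, y) = 200 - R/36 + y/R (s(R, y) = (y/R + R/(-36)) + (5*5)*8 = (y/R + R*(-1/36)) + 25*8 = (y/R - R/36) + 200 = (-R/36 + y/R) + 200 = 200 - R/36 + y/R)
(-99921 + s(198, z(26)))/(495140 - 104770) = (-99921 + (200 - 1/36*198 + (-9 + 26)/198))/(495140 - 104770) = (-99921 + (200 - 11/2 + 17*(1/198)))/390370 = (-99921 + (200 - 11/2 + 17/198))*(1/390370) = (-99921 + 19264/99)*(1/390370) = -9872915/99*1/390370 = -1974583/7729326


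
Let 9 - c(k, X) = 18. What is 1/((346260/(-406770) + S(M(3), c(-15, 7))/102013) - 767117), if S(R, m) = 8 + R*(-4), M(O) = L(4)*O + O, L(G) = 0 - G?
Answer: -1383194267/1061073013355689 ≈ -1.3036e-6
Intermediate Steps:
c(k, X) = -9 (c(k, X) = 9 - 1*18 = 9 - 18 = -9)
L(G) = -G
M(O) = -3*O (M(O) = (-1*4)*O + O = -4*O + O = -3*O)
S(R, m) = 8 - 4*R
1/((346260/(-406770) + S(M(3), c(-15, 7))/102013) - 767117) = 1/((346260/(-406770) + (8 - (-12)*3)/102013) - 767117) = 1/((346260*(-1/406770) + (8 - 4*(-9))*(1/102013)) - 767117) = 1/((-11542/13559 + (8 + 36)*(1/102013)) - 767117) = 1/((-11542/13559 + 44*(1/102013)) - 767117) = 1/((-11542/13559 + 44/102013) - 767117) = 1/(-1176837450/1383194267 - 767117) = 1/(-1061073013355689/1383194267) = -1383194267/1061073013355689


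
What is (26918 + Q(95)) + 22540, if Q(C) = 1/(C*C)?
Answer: 446358451/9025 ≈ 49458.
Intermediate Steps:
Q(C) = C⁻²
(26918 + Q(95)) + 22540 = (26918 + 95⁻²) + 22540 = (26918 + 1/9025) + 22540 = 242934951/9025 + 22540 = 446358451/9025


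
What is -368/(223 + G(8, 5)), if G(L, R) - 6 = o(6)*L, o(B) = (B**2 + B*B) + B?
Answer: -368/853 ≈ -0.43142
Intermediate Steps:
o(B) = B + 2*B**2 (o(B) = (B**2 + B**2) + B = 2*B**2 + B = B + 2*B**2)
G(L, R) = 6 + 78*L (G(L, R) = 6 + (6*(1 + 2*6))*L = 6 + (6*(1 + 12))*L = 6 + (6*13)*L = 6 + 78*L)
-368/(223 + G(8, 5)) = -368/(223 + (6 + 78*8)) = -368/(223 + (6 + 624)) = -368/(223 + 630) = -368/853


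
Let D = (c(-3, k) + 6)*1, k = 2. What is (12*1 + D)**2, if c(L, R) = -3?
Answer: 225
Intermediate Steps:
D = 3 (D = (-3 + 6)*1 = 3*1 = 3)
(12*1 + D)**2 = (12*1 + 3)**2 = (12 + 3)**2 = 15**2 = 225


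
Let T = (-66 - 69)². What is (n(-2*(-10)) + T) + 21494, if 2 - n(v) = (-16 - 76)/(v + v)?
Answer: 397233/10 ≈ 39723.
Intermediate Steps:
n(v) = 2 + 46/v (n(v) = 2 - (-16 - 76)/(v + v) = 2 - (-92)/(2*v) = 2 - (-92)*1/(2*v) = 2 - (-46)/v = 2 + 46/v)
T = 18225 (T = (-135)² = 18225)
(n(-2*(-10)) + T) + 21494 = ((2 + 46/((-2*(-10)))) + 18225) + 21494 = ((2 + 46/20) + 18225) + 21494 = ((2 + 46*(1/20)) + 18225) + 21494 = ((2 + 23/10) + 18225) + 21494 = (43/10 + 18225) + 21494 = 182293/10 + 21494 = 397233/10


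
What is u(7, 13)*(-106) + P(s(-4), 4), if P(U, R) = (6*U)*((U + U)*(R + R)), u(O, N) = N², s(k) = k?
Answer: -16378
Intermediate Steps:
P(U, R) = 24*R*U² (P(U, R) = (6*U)*((2*U)*(2*R)) = (6*U)*(4*R*U) = 24*R*U²)
u(7, 13)*(-106) + P(s(-4), 4) = 13²*(-106) + 24*4*(-4)² = 169*(-106) + 24*4*16 = -17914 + 1536 = -16378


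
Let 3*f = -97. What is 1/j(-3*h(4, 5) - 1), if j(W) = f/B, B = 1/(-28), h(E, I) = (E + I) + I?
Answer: 3/2716 ≈ 0.0011046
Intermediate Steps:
h(E, I) = E + 2*I
f = -97/3 (f = (1/3)*(-97) = -97/3 ≈ -32.333)
B = -1/28 ≈ -0.035714
j(W) = 2716/3 (j(W) = -97/(3*(-1/28)) = -97/3*(-28) = 2716/3)
1/j(-3*h(4, 5) - 1) = 1/(2716/3) = 3/2716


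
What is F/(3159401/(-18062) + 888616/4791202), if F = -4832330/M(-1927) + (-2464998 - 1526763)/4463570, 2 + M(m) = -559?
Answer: -42418126786210791767359/860559768067939641675 ≈ -49.291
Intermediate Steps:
M(m) = -561 (M(m) = -2 - 559 = -561)
F = 21567203840179/2504062770 (F = -4832330/(-561) + (-2464998 - 1526763)/4463570 = -4832330*(-1/561) - 3991761*1/4463570 = 4832330/561 - 3991761/4463570 = 21567203840179/2504062770 ≈ 8612.9)
F/(3159401/(-18062) + 888616/4791202) = 21567203840179/(2504062770*(3159401/(-18062) + 888616/4791202)) = 21567203840179/(2504062770*(3159401*(-1/18062) + 888616*(1/4791202))) = 21567203840179/(2504062770*(-3159401/18062 + 444308/2395601)) = 21567203840179/(2504062770*(-7560639103905/43269345262)) = (21567203840179/2504062770)*(-43269345262/7560639103905) = -42418126786210791767359/860559768067939641675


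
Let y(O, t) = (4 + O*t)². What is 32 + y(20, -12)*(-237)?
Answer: -13199920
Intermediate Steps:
32 + y(20, -12)*(-237) = 32 + (4 + 20*(-12))²*(-237) = 32 + (4 - 240)²*(-237) = 32 + (-236)²*(-237) = 32 + 55696*(-237) = 32 - 13199952 = -13199920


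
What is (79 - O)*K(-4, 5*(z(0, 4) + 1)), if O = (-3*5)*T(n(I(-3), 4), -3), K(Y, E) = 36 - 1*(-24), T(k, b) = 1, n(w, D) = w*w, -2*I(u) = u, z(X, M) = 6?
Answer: 5640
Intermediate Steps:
I(u) = -u/2
n(w, D) = w²
K(Y, E) = 60 (K(Y, E) = 36 + 24 = 60)
O = -15 (O = -3*5*1 = -15*1 = -15)
(79 - O)*K(-4, 5*(z(0, 4) + 1)) = (79 - 1*(-15))*60 = (79 + 15)*60 = 94*60 = 5640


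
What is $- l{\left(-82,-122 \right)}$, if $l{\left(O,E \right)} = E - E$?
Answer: $0$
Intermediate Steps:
$l{\left(O,E \right)} = 0$
$- l{\left(-82,-122 \right)} = \left(-1\right) 0 = 0$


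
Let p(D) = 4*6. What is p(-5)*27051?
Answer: 649224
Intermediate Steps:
p(D) = 24
p(-5)*27051 = 24*27051 = 649224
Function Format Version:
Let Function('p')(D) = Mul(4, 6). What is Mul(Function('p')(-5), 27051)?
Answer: 649224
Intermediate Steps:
Function('p')(D) = 24
Mul(Function('p')(-5), 27051) = Mul(24, 27051) = 649224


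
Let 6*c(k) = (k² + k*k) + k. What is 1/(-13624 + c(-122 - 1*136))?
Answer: 1/8521 ≈ 0.00011736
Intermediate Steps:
c(k) = k²/3 + k/6 (c(k) = ((k² + k*k) + k)/6 = ((k² + k²) + k)/6 = (2*k² + k)/6 = (k + 2*k²)/6 = k²/3 + k/6)
1/(-13624 + c(-122 - 1*136)) = 1/(-13624 + (-122 - 1*136)*(1 + 2*(-122 - 1*136))/6) = 1/(-13624 + (-122 - 136)*(1 + 2*(-122 - 136))/6) = 1/(-13624 + (⅙)*(-258)*(1 + 2*(-258))) = 1/(-13624 + (⅙)*(-258)*(1 - 516)) = 1/(-13624 + (⅙)*(-258)*(-515)) = 1/(-13624 + 22145) = 1/8521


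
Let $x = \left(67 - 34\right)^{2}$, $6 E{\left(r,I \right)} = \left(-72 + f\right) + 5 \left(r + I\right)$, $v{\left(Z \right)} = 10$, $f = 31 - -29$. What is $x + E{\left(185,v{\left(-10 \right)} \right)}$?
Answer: $\frac{2499}{2} \approx 1249.5$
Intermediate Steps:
$f = 60$ ($f = 31 + 29 = 60$)
$E{\left(r,I \right)} = -2 + \frac{5 I}{6} + \frac{5 r}{6}$ ($E{\left(r,I \right)} = \frac{\left(-72 + 60\right) + 5 \left(r + I\right)}{6} = \frac{-12 + 5 \left(I + r\right)}{6} = \frac{-12 + \left(5 I + 5 r\right)}{6} = \frac{-12 + 5 I + 5 r}{6} = -2 + \frac{5 I}{6} + \frac{5 r}{6}$)
$x = 1089$ ($x = 33^{2} = 1089$)
$x + E{\left(185,v{\left(-10 \right)} \right)} = 1089 + \left(-2 + \frac{5}{6} \cdot 10 + \frac{5}{6} \cdot 185\right) = 1089 + \left(-2 + \frac{25}{3} + \frac{925}{6}\right) = 1089 + \frac{321}{2} = \frac{2499}{2}$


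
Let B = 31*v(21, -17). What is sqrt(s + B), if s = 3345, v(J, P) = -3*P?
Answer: sqrt(4926) ≈ 70.185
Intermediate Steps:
B = 1581 (B = 31*(-3*(-17)) = 31*51 = 1581)
sqrt(s + B) = sqrt(3345 + 1581) = sqrt(4926)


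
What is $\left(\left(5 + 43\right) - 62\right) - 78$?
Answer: $-92$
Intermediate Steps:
$\left(\left(5 + 43\right) - 62\right) - 78 = \left(48 - 62\right) - 78 = -14 - 78 = -92$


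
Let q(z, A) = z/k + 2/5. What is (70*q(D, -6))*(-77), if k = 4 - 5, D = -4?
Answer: -23716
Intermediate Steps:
k = -1
q(z, A) = ⅖ - z (q(z, A) = z/(-1) + 2/5 = z*(-1) + 2*(⅕) = -z + ⅖ = ⅖ - z)
(70*q(D, -6))*(-77) = (70*(⅖ - 1*(-4)))*(-77) = (70*(⅖ + 4))*(-77) = (70*(22/5))*(-77) = 308*(-77) = -23716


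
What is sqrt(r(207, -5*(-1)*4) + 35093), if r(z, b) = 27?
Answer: 4*sqrt(2195) ≈ 187.40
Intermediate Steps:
sqrt(r(207, -5*(-1)*4) + 35093) = sqrt(27 + 35093) = sqrt(35120) = 4*sqrt(2195)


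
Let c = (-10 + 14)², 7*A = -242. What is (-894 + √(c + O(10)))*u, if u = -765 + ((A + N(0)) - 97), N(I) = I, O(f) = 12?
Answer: 5610744/7 - 12552*√7/7 ≈ 7.9679e+5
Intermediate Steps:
A = -242/7 (A = (⅐)*(-242) = -242/7 ≈ -34.571)
c = 16 (c = 4² = 16)
u = -6276/7 (u = -765 + ((-242/7 + 0) - 97) = -765 + (-242/7 - 97) = -765 - 921/7 = -6276/7 ≈ -896.57)
(-894 + √(c + O(10)))*u = (-894 + √(16 + 12))*(-6276/7) = (-894 + √28)*(-6276/7) = (-894 + 2*√7)*(-6276/7) = 5610744/7 - 12552*√7/7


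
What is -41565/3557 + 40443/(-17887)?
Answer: -887328906/63624059 ≈ -13.946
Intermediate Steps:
-41565/3557 + 40443/(-17887) = -41565*1/3557 + 40443*(-1/17887) = -41565/3557 - 40443/17887 = -887328906/63624059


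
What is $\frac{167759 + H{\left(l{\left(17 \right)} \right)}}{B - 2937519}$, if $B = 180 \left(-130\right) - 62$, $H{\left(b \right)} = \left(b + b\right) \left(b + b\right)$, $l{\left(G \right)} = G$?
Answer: $- \frac{168915}{2960981} \approx -0.057047$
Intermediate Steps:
$H{\left(b \right)} = 4 b^{2}$ ($H{\left(b \right)} = 2 b 2 b = 4 b^{2}$)
$B = -23462$ ($B = -23400 - 62 = -23462$)
$\frac{167759 + H{\left(l{\left(17 \right)} \right)}}{B - 2937519} = \frac{167759 + 4 \cdot 17^{2}}{-23462 - 2937519} = \frac{167759 + 4 \cdot 289}{-2960981} = \left(167759 + 1156\right) \left(- \frac{1}{2960981}\right) = 168915 \left(- \frac{1}{2960981}\right) = - \frac{168915}{2960981}$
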